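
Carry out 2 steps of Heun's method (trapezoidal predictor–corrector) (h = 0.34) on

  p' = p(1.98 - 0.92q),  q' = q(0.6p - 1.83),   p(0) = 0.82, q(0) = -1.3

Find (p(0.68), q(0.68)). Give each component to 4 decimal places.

Heun on (p,q): k1 = f(s_n, state_n); k2 = f(s_n + h, state_n + h·k1); state_{n+1} = state_n + (h/2)·(k1 + k2).
0.000000: (0.820000, -1.300000)
  k1 = (2.604320, 1.739400)
  predictor → (1.705469, -0.708604)
  k2 = (4.488650, 0.571644)
  → (2.025805, -0.907123)
0.340000: (2.025805, -0.907123)
  k1 = (5.701735, 0.557442)
  predictor → (3.964395, -0.717592)
  k2 = (10.466735, -0.393697)
  → (4.774445, -0.879286)
(p(0.68), q(0.68)) ≈ (4.7744, -0.8793)

4.7744, -0.8793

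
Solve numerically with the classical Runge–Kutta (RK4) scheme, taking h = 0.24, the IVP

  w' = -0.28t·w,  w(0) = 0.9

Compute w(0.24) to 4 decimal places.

RK4: k1 = f(t_n, w_n); k2 = f(t_n + h/2, w_n + (h/2)·k1); k3 = f(t_n + h/2, w_n + (h/2)·k2); k4 = f(t_n + h, w_n + h·k3); w_{n+1} = w_n + (h/6)·(k1 + 2k2 + 2k3 + k4).
t=0.000000, w=0.900000:
  k1 = f(0.000000, 0.900000) = 0.000000
  k2 = f(0.120000, 0.900000) = -0.030240
  k3 = f(0.120000, 0.896371) = -0.030118
  k4 = f(0.240000, 0.892772) = -0.059994
  w ← 0.900000 + (0.24/6)·(k1 + 2k2 + 2k3 + k4) = 0.892772
w(0.24) ≈ 0.8928

0.8928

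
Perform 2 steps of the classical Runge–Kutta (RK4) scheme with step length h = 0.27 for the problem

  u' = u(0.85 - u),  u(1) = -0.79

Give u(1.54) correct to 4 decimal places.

-2.7130

RK4: k1 = f(t_n, u_n); k2 = f(t_n + h/2, u_n + (h/2)·k1); k3 = f(t_n + h/2, u_n + (h/2)·k2); k4 = f(t_n + h, u_n + h·k3); u_{n+1} = u_n + (h/6)·(k1 + 2k2 + 2k3 + k4).
t=1.000000, u=-0.790000:
  k1 = f(1.000000, -0.790000) = -1.295600
  k2 = f(1.135000, -0.964906) = -1.751214
  k3 = f(1.135000, -1.026414) = -1.925977
  k4 = f(1.270000, -1.310014) = -2.829648
  u ← -0.790000 + (0.27/6)·(k1 + 2k2 + 2k3 + k4) = -1.306583
t=1.270000, u=-1.306583:
  k1 = f(1.270000, -1.306583) = -2.817756
  k2 = f(1.405000, -1.686980) = -4.279836
  k3 = f(1.405000, -1.884361) = -5.152524
  k4 = f(1.540000, -2.697765) = -9.571035
  u ← -1.306583 + (0.27/6)·(k1 + 2k2 + 2k3 + k4) = -2.712991
u(1.54) ≈ -2.7130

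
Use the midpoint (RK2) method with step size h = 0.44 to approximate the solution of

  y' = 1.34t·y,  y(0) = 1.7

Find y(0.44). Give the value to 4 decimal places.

1.9205

Midpoint: k1 = f(t_n, y_n); k2 = f(t_n + h/2, y_n + (h/2)·k1); y_{n+1} = y_n + h·k2.
t=0.000000, y=1.700000:
  k1 = f(0.000000, 1.700000) = 0.000000
  k2 = f(0.220000, 1.700000) = 0.501160
  y ← 1.700000 + 0.44·0.501160 = 1.920510
y(0.44) ≈ 1.9205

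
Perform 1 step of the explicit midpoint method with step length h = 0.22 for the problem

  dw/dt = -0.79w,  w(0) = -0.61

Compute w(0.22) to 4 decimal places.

Midpoint: k1 = f(t_n, w_n); k2 = f(t_n + h/2, w_n + (h/2)·k1); w_{n+1} = w_n + h·k2.
t=0.000000, w=-0.610000:
  k1 = f(0.000000, -0.610000) = 0.481900
  k2 = f(0.110000, -0.556991) = 0.440023
  w ← -0.610000 + 0.22·0.440023 = -0.513195
w(0.22) ≈ -0.5132

-0.5132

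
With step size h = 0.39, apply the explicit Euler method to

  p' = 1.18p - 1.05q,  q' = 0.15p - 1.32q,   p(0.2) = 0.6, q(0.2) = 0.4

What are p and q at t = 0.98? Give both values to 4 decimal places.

Euler on (p,q): p_{n+1} = p_n + h·p', q_{n+1} = q_n + h·q'.
0.200000: (0.600000, 0.400000); f=(0.288000, -0.438000) → (0.712320, 0.229180)
0.590000: (0.712320, 0.229180); f=(0.599899, -0.195670) → (0.946280, 0.152869)
(p(0.98), q(0.98)) ≈ (0.9463, 0.1529)

0.9463, 0.1529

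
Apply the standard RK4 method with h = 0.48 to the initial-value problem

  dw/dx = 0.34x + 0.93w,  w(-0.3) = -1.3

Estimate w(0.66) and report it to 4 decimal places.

RK4: k1 = f(x_n, w_n); k2 = f(x_n + h/2, w_n + (h/2)·k1); k3 = f(x_n + h/2, w_n + (h/2)·k2); k4 = f(x_n + h, w_n + h·k3); w_{n+1} = w_n + (h/6)·(k1 + 2k2 + 2k3 + k4).
x=-0.300000, w=-1.300000:
  k1 = f(-0.300000, -1.300000) = -1.311000
  k2 = f(-0.060000, -1.614640) = -1.522015
  k3 = f(-0.060000, -1.665284) = -1.569114
  k4 = f(0.180000, -2.053175) = -1.848252
  w ← -1.300000 + (0.48/6)·(k1 + 2k2 + 2k3 + k4) = -2.047321
x=0.180000, w=-2.047321:
  k1 = f(0.180000, -2.047321) = -1.842808
  k2 = f(0.420000, -2.489595) = -2.172523
  k3 = f(0.420000, -2.568726) = -2.246116
  k4 = f(0.660000, -3.125456) = -2.682274
  w ← -2.047321 + (0.48/6)·(k1 + 2k2 + 2k3 + k4) = -3.116310
w(0.66) ≈ -3.1163

-3.1163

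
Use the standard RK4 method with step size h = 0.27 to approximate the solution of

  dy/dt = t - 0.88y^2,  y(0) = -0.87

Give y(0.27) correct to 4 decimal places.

-1.0536

RK4: k1 = f(t_n, y_n); k2 = f(t_n + h/2, y_n + (h/2)·k1); k3 = f(t_n + h/2, y_n + (h/2)·k2); k4 = f(t_n + h, y_n + h·k3); y_{n+1} = y_n + (h/6)·(k1 + 2k2 + 2k3 + k4).
t=0.000000, y=-0.870000:
  k1 = f(0.000000, -0.870000) = -0.666072
  k2 = f(0.135000, -0.959920) = -0.675872
  k3 = f(0.135000, -0.961243) = -0.678109
  k4 = f(0.270000, -1.053089) = -0.705918
  y ← -0.870000 + (0.27/6)·(k1 + 2k2 + 2k3 + k4) = -1.053598
y(0.27) ≈ -1.0536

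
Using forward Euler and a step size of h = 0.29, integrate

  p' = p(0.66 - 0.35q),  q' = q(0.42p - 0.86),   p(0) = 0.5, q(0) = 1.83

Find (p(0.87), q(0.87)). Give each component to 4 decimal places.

0.5594, 0.9818

Euler on (p,q): p_{n+1} = p_n + h·p', q_{n+1} = q_n + h·q'.
0.000000: (0.500000, 1.830000); f=(0.009750, -1.189500) → (0.502827, 1.485045)
0.290000: (0.502827, 1.485045); f=(0.070514, -0.963516) → (0.523276, 1.205625)
0.580000: (0.523276, 1.205625); f=(0.124556, -0.771870) → (0.559398, 0.981783)
(p(0.87), q(0.87)) ≈ (0.5594, 0.9818)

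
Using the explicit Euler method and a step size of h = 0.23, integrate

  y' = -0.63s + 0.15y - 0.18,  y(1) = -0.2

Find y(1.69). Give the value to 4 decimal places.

-0.9010

Euler: y_{n+1} = y_n + h·f(s_n, y_n).
s=1.000000, y=-0.200000: f=-0.840000 → y ← -0.200000 + 0.23·(-0.840000) = -0.393200
s=1.230000, y=-0.393200: f=-1.013880 → y ← -0.393200 + 0.23·(-1.013880) = -0.626392
s=1.460000, y=-0.626392: f=-1.193759 → y ← -0.626392 + 0.23·(-1.193759) = -0.900957
y(1.69) ≈ -0.9010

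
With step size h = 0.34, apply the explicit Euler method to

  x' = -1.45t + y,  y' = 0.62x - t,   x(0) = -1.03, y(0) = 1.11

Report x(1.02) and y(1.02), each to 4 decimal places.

Euler on (x,y): x_{n+1} = x_n + h·x', y_{n+1} = y_n + h·y'.
0.000000: (-1.030000, 1.110000); f=(1.110000, -0.638600) → (-0.652600, 0.892876)
0.340000: (-0.652600, 0.892876); f=(0.399876, -0.744612) → (-0.516642, 0.639708)
0.680000: (-0.516642, 0.639708); f=(-0.346292, -1.000318) → (-0.634381, 0.299600)
(x(1.02), y(1.02)) ≈ (-0.6344, 0.2996)

-0.6344, 0.2996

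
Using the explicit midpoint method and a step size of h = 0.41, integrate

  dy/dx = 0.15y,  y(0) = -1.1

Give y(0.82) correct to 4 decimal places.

-1.2439

Midpoint: k1 = f(x_n, y_n); k2 = f(x_n + h/2, y_n + (h/2)·k1); y_{n+1} = y_n + h·k2.
x=0.000000, y=-1.100000:
  k1 = f(0.000000, -1.100000) = -0.165000
  k2 = f(0.205000, -1.133825) = -0.170074
  y ← -1.100000 + 0.41·(-0.170074) = -1.169730
x=0.410000, y=-1.169730:
  k1 = f(0.410000, -1.169730) = -0.175460
  k2 = f(0.615000, -1.205699) = -0.180855
  y ← -1.169730 + 0.41·(-0.180855) = -1.243881
y(0.82) ≈ -1.2439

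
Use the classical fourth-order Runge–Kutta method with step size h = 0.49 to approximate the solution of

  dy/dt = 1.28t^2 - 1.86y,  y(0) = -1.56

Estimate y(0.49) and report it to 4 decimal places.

-0.5928

RK4: k1 = f(t_n, y_n); k2 = f(t_n + h/2, y_n + (h/2)·k1); k3 = f(t_n + h/2, y_n + (h/2)·k2); k4 = f(t_n + h, y_n + h·k3); y_{n+1} = y_n + (h/6)·(k1 + 2k2 + 2k3 + k4).
t=0.000000, y=-1.560000:
  k1 = f(0.000000, -1.560000) = 2.901600
  k2 = f(0.245000, -0.849108) = 1.656173
  k3 = f(0.245000, -1.154238) = 2.223714
  k4 = f(0.490000, -0.470380) = 1.182235
  y ← -1.560000 + (0.49/6)·(k1 + 2k2 + 2k3 + k4) = -0.592772
y(0.49) ≈ -0.5928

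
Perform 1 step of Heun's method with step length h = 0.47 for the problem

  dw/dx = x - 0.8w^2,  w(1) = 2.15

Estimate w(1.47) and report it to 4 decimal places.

1.7152

Heun: k1 = f(x_n, w_n); k2 = f(x_n + h, w_n + h·k1); w_{n+1} = w_n + (h/2)·(k1 + k2).
x=1.000000, w=2.150000:
  k1 = f(1.000000, 2.150000) = -2.698000
  k2 = f(1.470000, 0.881940) = 0.847745
  w ← 2.150000 + (0.47/2)·(-2.698000 + 0.847745) = 1.715190
w(1.47) ≈ 1.7152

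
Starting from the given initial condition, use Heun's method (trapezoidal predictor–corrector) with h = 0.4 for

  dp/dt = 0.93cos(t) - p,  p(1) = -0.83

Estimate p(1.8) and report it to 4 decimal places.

Heun: k1 = f(t_n, p_n); k2 = f(t_n + h, p_n + h·k1); p_{n+1} = p_n + (h/2)·(k1 + k2).
t=1.000000, p=-0.830000:
  k1 = f(1.000000, -0.830000) = 1.332481
  k2 = f(1.400000, -0.297008) = 0.455077
  p ← -0.830000 + (0.4/2)·(1.332481 + 0.455077) = -0.472488
t=1.400000, p=-0.472488:
  k1 = f(1.400000, -0.472488) = 0.630558
  k2 = f(1.800000, -0.220265) = 0.008967
  p ← -0.472488 + (0.4/2)·(0.630558 + 0.008967) = -0.344583
p(1.8) ≈ -0.3446

-0.3446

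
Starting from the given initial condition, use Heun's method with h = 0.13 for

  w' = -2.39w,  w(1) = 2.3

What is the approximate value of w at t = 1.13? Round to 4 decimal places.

Heun: k1 = f(t_n, w_n); k2 = f(t_n + h, w_n + h·k1); w_{n+1} = w_n + (h/2)·(k1 + k2).
t=1.000000, w=2.300000:
  k1 = f(1.000000, 2.300000) = -5.497000
  k2 = f(1.130000, 1.585390) = -3.789082
  w ← 2.300000 + (0.13/2)·(-5.497000 + (-3.789082)) = 1.696405
w(1.13) ≈ 1.6964

1.6964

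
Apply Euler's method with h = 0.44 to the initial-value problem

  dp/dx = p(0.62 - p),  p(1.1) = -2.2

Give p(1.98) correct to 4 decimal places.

Euler: p_{n+1} = p_n + h·f(x_n, p_n).
x=1.100000, p=-2.200000: f=-6.204000 → p ← -2.200000 + 0.44·(-6.204000) = -4.929760
x=1.540000, p=-4.929760: f=-27.358985 → p ← -4.929760 + 0.44·(-27.358985) = -16.967713
p(1.98) ≈ -16.9677

-16.9677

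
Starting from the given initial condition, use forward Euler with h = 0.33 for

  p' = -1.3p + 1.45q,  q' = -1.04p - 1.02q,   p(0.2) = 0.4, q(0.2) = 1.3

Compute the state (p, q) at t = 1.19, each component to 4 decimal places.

Euler on (p,q): p_{n+1} = p_n + h·p', q_{n+1} = q_n + h·q'.
0.200000: (0.400000, 1.300000); f=(1.365000, -1.742000) → (0.850450, 0.725140)
0.530000: (0.850450, 0.725140); f=(-0.054132, -1.624111) → (0.832586, 0.189183)
0.860000: (0.832586, 0.189183); f=(-0.808046, -1.058857) → (0.565931, -0.160239)
(p(1.19), q(1.19)) ≈ (0.5659, -0.1602)

0.5659, -0.1602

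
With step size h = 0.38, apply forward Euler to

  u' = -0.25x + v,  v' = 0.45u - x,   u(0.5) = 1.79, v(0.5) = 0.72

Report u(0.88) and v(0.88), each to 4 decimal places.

2.0161, 0.8361

Euler on (u,v): u_{n+1} = u_n + h·u', v_{n+1} = v_n + h·v'.
0.500000: (1.790000, 0.720000); f=(0.595000, 0.305500) → (2.016100, 0.836090)
(u(0.88), v(0.88)) ≈ (2.0161, 0.8361)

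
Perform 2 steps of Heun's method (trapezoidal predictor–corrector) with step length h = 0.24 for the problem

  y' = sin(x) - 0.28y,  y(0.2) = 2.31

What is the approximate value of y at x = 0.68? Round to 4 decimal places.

2.2114

Heun: k1 = f(x_n, y_n); k2 = f(x_n + h, y_n + h·k1); y_{n+1} = y_n + (h/2)·(k1 + k2).
x=0.200000, y=2.310000:
  k1 = f(0.200000, 2.310000) = -0.448131
  k2 = f(0.440000, 2.202449) = -0.190746
  y ← 2.310000 + (0.24/2)·(-0.448131 + (-0.190746)) = 2.233335
x=0.440000, y=2.233335:
  k1 = f(0.440000, 2.233335) = -0.199394
  k2 = f(0.680000, 2.185480) = 0.016859
  y ← 2.233335 + (0.24/2)·(-0.199394 + 0.016859) = 2.211430
y(0.68) ≈ 2.2114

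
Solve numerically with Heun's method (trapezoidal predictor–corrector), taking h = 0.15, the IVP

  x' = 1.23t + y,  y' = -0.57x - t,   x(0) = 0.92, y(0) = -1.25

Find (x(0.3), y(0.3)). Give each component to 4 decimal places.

Heun on (x,y): k1 = f(t_n, state_n); k2 = f(t_n + h, state_n + h·k1); state_{n+1} = state_n + (h/2)·(k1 + k2).
0.000000: (0.920000, -1.250000)
  k1 = (-1.250000, -0.524400)
  predictor → (0.732500, -1.328660)
  k2 = (-1.144160, -0.567525)
  → (0.740438, -1.331894)
0.150000: (0.740438, -1.331894)
  k1 = (-1.147394, -0.572050)
  predictor → (0.568329, -1.417702)
  k2 = (-1.048702, -0.623947)
  → (0.575731, -1.421594)
(x(0.3), y(0.3)) ≈ (0.5757, -1.4216)

0.5757, -1.4216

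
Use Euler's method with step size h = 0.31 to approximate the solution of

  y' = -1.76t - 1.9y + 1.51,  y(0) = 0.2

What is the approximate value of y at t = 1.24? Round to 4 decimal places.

0.1028

Euler: y_{n+1} = y_n + h·f(t_n, y_n).
t=0.000000, y=0.200000: f=1.130000 → y ← 0.200000 + 0.31·1.130000 = 0.550300
t=0.310000, y=0.550300: f=-0.081170 → y ← 0.550300 + 0.31·(-0.081170) = 0.525137
t=0.620000, y=0.525137: f=-0.578961 → y ← 0.525137 + 0.31·(-0.578961) = 0.345659
t=0.930000, y=0.345659: f=-0.783553 → y ← 0.345659 + 0.31·(-0.783553) = 0.102758
y(1.24) ≈ 0.1028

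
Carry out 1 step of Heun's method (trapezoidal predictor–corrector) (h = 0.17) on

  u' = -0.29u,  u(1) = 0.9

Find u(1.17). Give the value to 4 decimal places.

Heun: k1 = f(x_n, u_n); k2 = f(x_n + h, u_n + h·k1); u_{n+1} = u_n + (h/2)·(k1 + k2).
x=1.000000, u=0.900000:
  k1 = f(1.000000, 0.900000) = -0.261000
  k2 = f(1.170000, 0.855630) = -0.248133
  u ← 0.900000 + (0.17/2)·(-0.261000 + (-0.248133)) = 0.856724
u(1.17) ≈ 0.8567

0.8567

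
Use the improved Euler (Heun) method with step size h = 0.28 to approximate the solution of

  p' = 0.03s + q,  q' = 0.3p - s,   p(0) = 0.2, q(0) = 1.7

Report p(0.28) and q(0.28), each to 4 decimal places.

Heun on (p,q): k1 = f(s_n, state_n); k2 = f(s_n + h, state_n + h·k1); state_{n+1} = state_n + (h/2)·(k1 + k2).
0.000000: (0.200000, 1.700000)
  k1 = (1.700000, 0.060000)
  predictor → (0.676000, 1.716800)
  k2 = (1.725200, -0.077200)
  → (0.679528, 1.697592)
(p(0.28), q(0.28)) ≈ (0.6795, 1.6976)

0.6795, 1.6976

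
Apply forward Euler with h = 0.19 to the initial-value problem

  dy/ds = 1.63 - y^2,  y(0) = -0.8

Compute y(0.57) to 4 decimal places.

-0.0901

Euler: y_{n+1} = y_n + h·f(s_n, y_n).
s=0.000000, y=-0.800000: f=0.990000 → y ← -0.800000 + 0.19·0.990000 = -0.611900
s=0.190000, y=-0.611900: f=1.255578 → y ← -0.611900 + 0.19·1.255578 = -0.373340
s=0.380000, y=-0.373340: f=1.490617 → y ← -0.373340 + 0.19·1.490617 = -0.090123
y(0.57) ≈ -0.0901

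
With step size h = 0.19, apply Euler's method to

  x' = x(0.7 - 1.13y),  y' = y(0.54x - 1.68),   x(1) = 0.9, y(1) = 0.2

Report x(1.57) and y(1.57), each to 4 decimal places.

1.1945, 0.0956

Euler on (x,y): x_{n+1} = x_n + h·x', y_{n+1} = y_n + h·y'.
1.000000: (0.900000, 0.200000); f=(0.426600, -0.238800) → (0.981054, 0.154628)
1.190000: (0.981054, 0.154628); f=(0.515319, -0.177858) → (1.078965, 0.120835)
1.380000: (1.078965, 0.120835); f=(0.607950, -0.132599) → (1.194475, 0.095641)
(x(1.57), y(1.57)) ≈ (1.1945, 0.0956)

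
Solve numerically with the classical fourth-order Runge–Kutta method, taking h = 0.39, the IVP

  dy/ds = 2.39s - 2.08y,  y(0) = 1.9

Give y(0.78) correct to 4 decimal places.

RK4: k1 = f(s_n, y_n); k2 = f(s_n + h/2, y_n + (h/2)·k1); k3 = f(s_n + h/2, y_n + (h/2)·k2); k4 = f(s_n + h, y_n + h·k3); y_{n+1} = y_n + (h/6)·(k1 + 2k2 + 2k3 + k4).
s=0.000000, y=1.900000:
  k1 = f(0.000000, 1.900000) = -3.952000
  k2 = f(0.195000, 1.129360) = -1.883019
  k3 = f(0.195000, 1.532811) = -2.722198
  k4 = f(0.390000, 0.838343) = -0.811653
  y ← 1.900000 + (0.39/6)·(k1 + 2k2 + 2k3 + k4) = 0.991684
s=0.390000, y=0.991684:
  k1 = f(0.390000, 0.991684) = -1.130604
  k2 = f(0.585000, 0.771217) = -0.205981
  k3 = f(0.585000, 0.951518) = -0.581008
  k4 = f(0.780000, 0.765091) = 0.272810
  y ← 0.991684 + (0.39/6)·(k1 + 2k2 + 2k3 + k4) = 0.833619
y(0.78) ≈ 0.8336

0.8336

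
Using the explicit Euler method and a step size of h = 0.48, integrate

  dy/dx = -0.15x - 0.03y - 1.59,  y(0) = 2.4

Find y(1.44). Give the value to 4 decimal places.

-0.0622

Euler: y_{n+1} = y_n + h·f(x_n, y_n).
x=0.000000, y=2.400000: f=-1.662000 → y ← 2.400000 + 0.48·(-1.662000) = 1.602240
x=0.480000, y=1.602240: f=-1.710067 → y ← 1.602240 + 0.48·(-1.710067) = 0.781408
x=0.960000, y=0.781408: f=-1.757442 → y ← 0.781408 + 0.48·(-1.757442) = -0.062165
y(1.44) ≈ -0.0622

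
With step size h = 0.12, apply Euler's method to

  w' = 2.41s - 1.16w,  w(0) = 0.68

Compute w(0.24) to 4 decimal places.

Euler: w_{n+1} = w_n + h·f(s_n, w_n).
s=0.000000, w=0.680000: f=-0.788800 → w ← 0.680000 + 0.12·(-0.788800) = 0.585344
s=0.120000, w=0.585344: f=-0.389799 → w ← 0.585344 + 0.12·(-0.389799) = 0.538568
w(0.24) ≈ 0.5386

0.5386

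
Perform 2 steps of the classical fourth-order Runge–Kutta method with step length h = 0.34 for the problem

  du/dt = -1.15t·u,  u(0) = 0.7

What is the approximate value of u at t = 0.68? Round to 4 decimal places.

0.5366

RK4: k1 = f(t_n, u_n); k2 = f(t_n + h/2, u_n + (h/2)·k1); k3 = f(t_n + h/2, u_n + (h/2)·k2); k4 = f(t_n + h, u_n + h·k3); u_{n+1} = u_n + (h/6)·(k1 + 2k2 + 2k3 + k4).
t=0.000000, u=0.700000:
  k1 = f(0.000000, 0.700000) = 0.000000
  k2 = f(0.170000, 0.700000) = -0.136850
  k3 = f(0.170000, 0.676735) = -0.132302
  k4 = f(0.340000, 0.655017) = -0.256112
  u ← 0.700000 + (0.34/6)·(k1 + 2k2 + 2k3 + k4) = 0.654983
t=0.340000, u=0.654983:
  k1 = f(0.340000, 0.654983) = -0.256098
  k2 = f(0.510000, 0.611446) = -0.358613
  k3 = f(0.510000, 0.594019) = -0.348392
  k4 = f(0.680000, 0.536530) = -0.419566
  u ← 0.654983 + (0.34/6)·(k1 + 2k2 + 2k3 + k4) = 0.536568
u(0.68) ≈ 0.5366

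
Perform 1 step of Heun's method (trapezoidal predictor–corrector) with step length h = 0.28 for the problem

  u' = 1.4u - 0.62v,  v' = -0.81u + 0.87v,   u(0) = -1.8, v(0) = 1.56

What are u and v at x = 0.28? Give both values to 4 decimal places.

Heun on (u,v): k1 = f(x_n, state_n); k2 = f(x_n + h, state_n + h·k1); state_{n+1} = state_n + (h/2)·(k1 + k2).
0.000000: (-1.800000, 1.560000)
  k1 = (-3.487200, 2.815200)
  predictor → (-2.776416, 2.348256)
  k2 = (-5.342901, 4.291880)
  → (-3.036214, 2.554991)
(u(0.28), v(0.28)) ≈ (-3.0362, 2.5550)

-3.0362, 2.5550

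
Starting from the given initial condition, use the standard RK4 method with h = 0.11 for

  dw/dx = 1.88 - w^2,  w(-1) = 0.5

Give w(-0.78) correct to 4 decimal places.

RK4: k1 = f(x_n, w_n); k2 = f(x_n + h/2, w_n + (h/2)·k1); k3 = f(x_n + h/2, w_n + (h/2)·k2); k4 = f(x_n + h, w_n + h·k3); w_{n+1} = w_n + (h/6)·(k1 + 2k2 + 2k3 + k4).
x=-1.000000, w=0.500000:
  k1 = f(-1.000000, 0.500000) = 1.630000
  k2 = f(-0.945000, 0.589650) = 1.532313
  k3 = f(-0.945000, 0.584277) = 1.538620
  k4 = f(-0.890000, 0.669248) = 1.432107
  w ← 0.500000 + (0.11/6)·(k1 + 2k2 + 2k3 + k4) = 0.668740
x=-0.890000, w=0.668740:
  k1 = f(-0.890000, 0.668740) = 1.432787
  k2 = f(-0.835000, 0.747543) = 1.321180
  k3 = f(-0.835000, 0.741404) = 1.330320
  k4 = f(-0.780000, 0.815075) = 1.215653
  w ← 0.668740 + (0.11/6)·(k1 + 2k2 + 2k3 + k4) = 0.814516
w(-0.78) ≈ 0.8145

0.8145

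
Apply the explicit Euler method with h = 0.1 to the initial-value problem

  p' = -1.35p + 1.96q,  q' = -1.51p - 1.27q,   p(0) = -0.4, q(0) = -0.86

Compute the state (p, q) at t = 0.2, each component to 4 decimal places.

-0.5804, -0.5250

Euler on (p,q): p_{n+1} = p_n + h·p', q_{n+1} = q_n + h·q'.
0.000000: (-0.400000, -0.860000); f=(-1.145600, 1.696200) → (-0.514560, -0.690380)
0.100000: (-0.514560, -0.690380); f=(-0.658489, 1.653768) → (-0.580409, -0.525003)
(p(0.2), q(0.2)) ≈ (-0.5804, -0.5250)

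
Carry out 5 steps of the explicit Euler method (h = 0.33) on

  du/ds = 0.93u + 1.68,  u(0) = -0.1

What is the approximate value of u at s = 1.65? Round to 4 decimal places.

Euler: u_{n+1} = u_n + h·f(s_n, u_n).
s=0.000000, u=-0.100000: f=1.587000 → u ← -0.100000 + 0.33·1.587000 = 0.423710
s=0.330000, u=0.423710: f=2.074050 → u ← 0.423710 + 0.33·2.074050 = 1.108147
s=0.660000, u=1.108147: f=2.710576 → u ← 1.108147 + 0.33·2.710576 = 2.002637
s=0.990000, u=2.002637: f=3.542452 → u ← 2.002637 + 0.33·3.542452 = 3.171646
s=1.320000, u=3.171646: f=4.629631 → u ← 3.171646 + 0.33·4.629631 = 4.699424
u(1.65) ≈ 4.6994

4.6994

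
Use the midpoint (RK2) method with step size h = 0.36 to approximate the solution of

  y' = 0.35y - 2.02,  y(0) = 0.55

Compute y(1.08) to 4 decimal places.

Midpoint: k1 = f(x_n, y_n); k2 = f(x_n + h/2, y_n + (h/2)·k1); y_{n+1} = y_n + h·k2.
x=0.000000, y=0.550000:
  k1 = f(0.000000, 0.550000) = -1.827500
  k2 = f(0.180000, 0.221050) = -1.942632
  y ← 0.550000 + 0.36·(-1.942632) = -0.149348
x=0.360000, y=-0.149348:
  k1 = f(0.360000, -0.149348) = -2.072272
  k2 = f(0.540000, -0.522357) = -2.202825
  y ← -0.149348 + 0.36·(-2.202825) = -0.942365
x=0.720000, y=-0.942365:
  k1 = f(0.720000, -0.942365) = -2.349828
  k2 = f(0.900000, -1.365334) = -2.497867
  y ← -0.942365 + 0.36·(-2.497867) = -1.841597
y(1.08) ≈ -1.8416

-1.8416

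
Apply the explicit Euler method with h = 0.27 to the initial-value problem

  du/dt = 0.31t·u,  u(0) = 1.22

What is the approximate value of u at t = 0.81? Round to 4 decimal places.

1.3040

Euler: u_{n+1} = u_n + h·f(t_n, u_n).
t=0.000000, u=1.220000: f=0.000000 → u ← 1.220000 + 0.27·0.000000 = 1.220000
t=0.270000, u=1.220000: f=0.102114 → u ← 1.220000 + 0.27·0.102114 = 1.247571
t=0.540000, u=1.247571: f=0.208843 → u ← 1.247571 + 0.27·0.208843 = 1.303958
u(0.81) ≈ 1.3040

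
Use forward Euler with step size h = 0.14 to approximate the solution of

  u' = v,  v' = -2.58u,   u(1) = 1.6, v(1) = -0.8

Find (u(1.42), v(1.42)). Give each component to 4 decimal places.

1.0269, -2.3832

Euler on (u,v): u_{n+1} = u_n + h·u', v_{n+1} = v_n + h·v'.
1.000000: (1.600000, -0.800000); f=(-0.800000, -4.128000) → (1.488000, -1.377920)
1.140000: (1.488000, -1.377920); f=(-1.377920, -3.839040) → (1.295091, -1.915386)
1.280000: (1.295091, -1.915386); f=(-1.915386, -3.341335) → (1.026937, -2.383173)
(u(1.42), v(1.42)) ≈ (1.0269, -2.3832)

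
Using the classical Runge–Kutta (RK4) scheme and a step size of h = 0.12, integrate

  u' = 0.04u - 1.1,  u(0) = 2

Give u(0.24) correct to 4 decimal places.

RK4: k1 = f(x_n, u_n); k2 = f(x_n + h/2, u_n + (h/2)·k1); k3 = f(x_n + h/2, u_n + (h/2)·k2); k4 = f(x_n + h, u_n + h·k3); u_{n+1} = u_n + (h/6)·(k1 + 2k2 + 2k3 + k4).
x=0.000000, u=2.000000:
  k1 = f(0.000000, 2.000000) = -1.020000
  k2 = f(0.060000, 1.938800) = -1.022448
  k3 = f(0.060000, 1.938653) = -1.022454
  k4 = f(0.120000, 1.877306) = -1.024908
  u ← 2.000000 + (0.12/6)·(k1 + 2k2 + 2k3 + k4) = 1.877306
x=0.120000, u=1.877306:
  k1 = f(0.120000, 1.877306) = -1.024908
  k2 = f(0.180000, 1.815811) = -1.027368
  k3 = f(0.180000, 1.815664) = -1.027373
  k4 = f(0.240000, 1.754021) = -1.029839
  u ← 1.877306 + (0.12/6)·(k1 + 2k2 + 2k3 + k4) = 1.754021
u(0.24) ≈ 1.7540

1.7540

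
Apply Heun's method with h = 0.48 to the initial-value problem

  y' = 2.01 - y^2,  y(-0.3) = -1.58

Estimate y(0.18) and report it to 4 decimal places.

Heun: k1 = f(t_n, y_n); k2 = f(t_n + h, y_n + h·k1); y_{n+1} = y_n + (h/2)·(k1 + k2).
t=-0.300000, y=-1.580000:
  k1 = f(-0.300000, -1.580000) = -0.486400
  k2 = f(0.180000, -1.813472) = -1.278681
  y ← -1.580000 + (0.48/2)·(-0.486400 + (-1.278681)) = -2.003619
y(0.18) ≈ -2.0036

-2.0036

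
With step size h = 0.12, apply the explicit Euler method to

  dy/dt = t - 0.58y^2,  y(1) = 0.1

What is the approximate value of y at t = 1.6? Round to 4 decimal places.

Euler: y_{n+1} = y_n + h·f(t_n, y_n).
t=1.000000, y=0.100000: f=0.994200 → y ← 0.100000 + 0.12·0.994200 = 0.219304
t=1.120000, y=0.219304: f=1.092105 → y ← 0.219304 + 0.12·1.092105 = 0.350357
t=1.240000, y=0.350357: f=1.168805 → y ← 0.350357 + 0.12·1.168805 = 0.490613
t=1.360000, y=0.490613: f=1.220393 → y ← 0.490613 + 0.12·1.220393 = 0.637060
t=1.480000, y=0.637060: f=1.244609 → y ← 0.637060 + 0.12·1.244609 = 0.786414
y(1.6) ≈ 0.7864

0.7864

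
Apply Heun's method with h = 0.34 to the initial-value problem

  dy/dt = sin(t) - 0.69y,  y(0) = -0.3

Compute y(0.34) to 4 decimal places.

-0.1812

Heun: k1 = f(t_n, y_n); k2 = f(t_n + h, y_n + h·k1); y_{n+1} = y_n + (h/2)·(k1 + k2).
t=0.000000, y=-0.300000:
  k1 = f(0.000000, -0.300000) = 0.207000
  k2 = f(0.340000, -0.229620) = 0.491925
  y ← -0.300000 + (0.34/2)·(0.207000 + 0.491925) = -0.181183
y(0.34) ≈ -0.1812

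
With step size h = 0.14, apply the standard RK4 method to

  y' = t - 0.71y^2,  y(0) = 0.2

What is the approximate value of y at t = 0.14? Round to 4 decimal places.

0.2058

RK4: k1 = f(t_n, y_n); k2 = f(t_n + h/2, y_n + (h/2)·k1); k3 = f(t_n + h/2, y_n + (h/2)·k2); k4 = f(t_n + h, y_n + h·k3); y_{n+1} = y_n + (h/6)·(k1 + 2k2 + 2k3 + k4).
t=0.000000, y=0.200000:
  k1 = f(0.000000, 0.200000) = -0.028400
  k2 = f(0.070000, 0.198012) = 0.042162
  k3 = f(0.070000, 0.202951) = 0.040756
  k4 = f(0.140000, 0.205706) = 0.109956
  y ← 0.200000 + (0.14/6)·(k1 + 2k2 + 2k3 + k4) = 0.205772
y(0.14) ≈ 0.2058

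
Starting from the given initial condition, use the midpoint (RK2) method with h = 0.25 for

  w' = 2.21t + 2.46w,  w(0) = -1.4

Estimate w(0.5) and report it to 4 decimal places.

Midpoint: k1 = f(t_n, w_n); k2 = f(t_n + h/2, w_n + (h/2)·k1); w_{n+1} = w_n + h·k2.
t=0.000000, w=-1.400000:
  k1 = f(0.000000, -1.400000) = -3.444000
  k2 = f(0.125000, -1.830500) = -4.226780
  w ← -1.400000 + 0.25·(-4.226780) = -2.456695
t=0.250000, w=-2.456695:
  k1 = f(0.250000, -2.456695) = -5.490970
  k2 = f(0.375000, -3.143066) = -6.903193
  w ← -2.456695 + 0.25·(-6.903193) = -4.182493
w(0.5) ≈ -4.1825

-4.1825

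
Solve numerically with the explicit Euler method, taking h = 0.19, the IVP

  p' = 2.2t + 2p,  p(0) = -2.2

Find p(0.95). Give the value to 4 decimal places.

-9.8531

Euler: p_{n+1} = p_n + h·f(t_n, p_n).
t=0.000000, p=-2.200000: f=-4.400000 → p ← -2.200000 + 0.19·(-4.400000) = -3.036000
t=0.190000, p=-3.036000: f=-5.654000 → p ← -3.036000 + 0.19·(-5.654000) = -4.110260
t=0.380000, p=-4.110260: f=-7.384520 → p ← -4.110260 + 0.19·(-7.384520) = -5.513319
t=0.570000, p=-5.513319: f=-9.772638 → p ← -5.513319 + 0.19·(-9.772638) = -7.370120
t=0.760000, p=-7.370120: f=-13.068240 → p ← -7.370120 + 0.19·(-13.068240) = -9.853086
p(0.95) ≈ -9.8531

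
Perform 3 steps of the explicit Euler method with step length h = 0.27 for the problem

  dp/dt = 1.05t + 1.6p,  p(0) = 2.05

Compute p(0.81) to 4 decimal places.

6.2825

Euler: p_{n+1} = p_n + h·f(t_n, p_n).
t=0.000000, p=2.050000: f=3.280000 → p ← 2.050000 + 0.27·3.280000 = 2.935600
t=0.270000, p=2.935600: f=4.980460 → p ← 2.935600 + 0.27·4.980460 = 4.280324
t=0.540000, p=4.280324: f=7.415519 → p ← 4.280324 + 0.27·7.415519 = 6.282514
p(0.81) ≈ 6.2825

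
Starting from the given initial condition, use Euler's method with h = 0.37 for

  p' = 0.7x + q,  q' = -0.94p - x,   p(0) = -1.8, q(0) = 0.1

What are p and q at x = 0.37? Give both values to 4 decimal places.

Euler on (p,q): p_{n+1} = p_n + h·p', q_{n+1} = q_n + h·q'.
0.000000: (-1.800000, 0.100000); f=(0.100000, 1.692000) → (-1.763000, 0.726040)
(p(0.37), q(0.37)) ≈ (-1.7630, 0.7260)

-1.7630, 0.7260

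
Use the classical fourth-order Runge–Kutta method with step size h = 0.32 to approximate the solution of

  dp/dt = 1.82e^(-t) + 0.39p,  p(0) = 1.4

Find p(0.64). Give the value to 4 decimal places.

2.7871

RK4: k1 = f(t_n, p_n); k2 = f(t_n + h/2, p_n + (h/2)·k1); k3 = f(t_n + h/2, p_n + (h/2)·k2); k4 = f(t_n + h, p_n + h·k3); p_{n+1} = p_n + (h/6)·(k1 + 2k2 + 2k3 + k4).
t=0.000000, p=1.400000:
  k1 = f(0.000000, 1.400000) = 2.366000
  k2 = f(0.160000, 1.778560) = 2.244540
  k3 = f(0.160000, 1.759126) = 2.236961
  k4 = f(0.320000, 2.115828) = 2.146764
  p ← 1.400000 + (0.32/6)·(k1 + 2k2 + 2k3 + k4) = 2.118708
t=0.320000, p=2.118708:
  k1 = f(0.320000, 2.118708) = 2.147887
  k2 = f(0.480000, 2.462369) = 2.086510
  k3 = f(0.480000, 2.452549) = 2.082680
  k4 = f(0.640000, 2.785165) = 2.045887
  p ← 2.118708 + (0.32/6)·(k1 + 2k2 + 2k3 + k4) = 2.787089
p(0.64) ≈ 2.7871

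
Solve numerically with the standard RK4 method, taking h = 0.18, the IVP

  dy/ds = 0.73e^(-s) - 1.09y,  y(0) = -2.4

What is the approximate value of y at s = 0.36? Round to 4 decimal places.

-1.4406

RK4: k1 = f(s_n, y_n); k2 = f(s_n + h/2, y_n + (h/2)·k1); k3 = f(s_n + h/2, y_n + (h/2)·k2); k4 = f(s_n + h, y_n + h·k3); y_{n+1} = y_n + (h/6)·(k1 + 2k2 + 2k3 + k4).
s=0.000000, y=-2.400000:
  k1 = f(0.000000, -2.400000) = 3.346000
  k2 = f(0.090000, -2.098860) = 2.954927
  k3 = f(0.090000, -2.134057) = 2.993291
  k4 = f(0.180000, -1.861208) = 2.638463
  y ← -2.400000 + (0.18/6)·(k1 + 2k2 + 2k3 + k4) = -1.863573
s=0.180000, y=-1.863573:
  k1 = f(0.180000, -1.863573) = 2.641042
  k2 = f(0.270000, -1.625879) = 2.329475
  k3 = f(0.270000, -1.653920) = 2.360040
  k4 = f(0.360000, -1.438766) = 2.077558
  y ← -1.863573 + (0.18/6)·(k1 + 2k2 + 2k3 + k4) = -1.440644
y(0.36) ≈ -1.4406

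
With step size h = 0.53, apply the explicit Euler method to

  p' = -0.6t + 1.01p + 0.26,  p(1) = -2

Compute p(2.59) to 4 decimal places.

Euler: p_{n+1} = p_n + h·f(t_n, p_n).
t=1.000000, p=-2.000000: f=-2.360000 → p ← -2.000000 + 0.53·(-2.360000) = -3.250800
t=1.530000, p=-3.250800: f=-3.941308 → p ← -3.250800 + 0.53·(-3.941308) = -5.339693
t=2.060000, p=-5.339693: f=-6.369090 → p ← -5.339693 + 0.53·(-6.369090) = -8.715311
p(2.59) ≈ -8.7153

-8.7153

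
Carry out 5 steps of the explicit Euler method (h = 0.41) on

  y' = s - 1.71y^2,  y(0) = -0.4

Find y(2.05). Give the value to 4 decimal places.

Euler: y_{n+1} = y_n + h·f(s_n, y_n).
s=0.000000, y=-0.400000: f=-0.273600 → y ← -0.400000 + 0.41·(-0.273600) = -0.512176
s=0.410000, y=-0.512176: f=-0.038574 → y ← -0.512176 + 0.41·(-0.038574) = -0.527992
s=0.820000, y=-0.527992: f=0.343295 → y ← -0.527992 + 0.41·0.343295 = -0.387241
s=1.230000, y=-0.387241: f=0.973576 → y ← -0.387241 + 0.41·0.973576 = 0.011926
s=1.640000, y=0.011926: f=1.639757 → y ← 0.011926 + 0.41·1.639757 = 0.684226
y(2.05) ≈ 0.6842

0.6842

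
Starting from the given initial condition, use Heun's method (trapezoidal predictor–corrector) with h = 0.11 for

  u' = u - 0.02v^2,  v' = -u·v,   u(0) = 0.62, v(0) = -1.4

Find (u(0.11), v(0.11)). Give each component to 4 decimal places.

Heun on (u,v): k1 = f(s_n, state_n); k2 = f(s_n + h, state_n + h·k1); state_{n+1} = state_n + (h/2)·(k1 + k2).
0.000000: (0.620000, -1.400000)
  k1 = (0.580800, 0.868000)
  predictor → (0.683888, -1.304520)
  k2 = (0.649853, 0.892146)
  → (0.687686, -1.303192)
(u(0.11), v(0.11)) ≈ (0.6877, -1.3032)

0.6877, -1.3032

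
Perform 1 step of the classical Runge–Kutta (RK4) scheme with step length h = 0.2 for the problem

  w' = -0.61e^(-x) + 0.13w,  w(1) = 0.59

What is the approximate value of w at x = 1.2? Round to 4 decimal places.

0.5643

RK4: k1 = f(x_n, w_n); k2 = f(x_n + h/2, w_n + (h/2)·k1); k3 = f(x_n + h/2, w_n + (h/2)·k2); k4 = f(x_n + h, w_n + h·k3); w_{n+1} = w_n + (h/6)·(k1 + 2k2 + 2k3 + k4).
x=1.000000, w=0.590000:
  k1 = f(1.000000, 0.590000) = -0.147706
  k2 = f(1.100000, 0.575229) = -0.128272
  k3 = f(1.100000, 0.577173) = -0.128019
  k4 = f(1.200000, 0.564396) = -0.110357
  w ← 0.590000 + (0.2/6)·(k1 + 2k2 + 2k3 + k4) = 0.564312
w(1.2) ≈ 0.5643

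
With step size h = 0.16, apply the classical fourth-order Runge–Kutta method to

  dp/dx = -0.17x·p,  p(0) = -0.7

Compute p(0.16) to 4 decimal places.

-0.6985

RK4: k1 = f(x_n, p_n); k2 = f(x_n + h/2, p_n + (h/2)·k1); k3 = f(x_n + h/2, p_n + (h/2)·k2); k4 = f(x_n + h, p_n + h·k3); p_{n+1} = p_n + (h/6)·(k1 + 2k2 + 2k3 + k4).
x=0.000000, p=-0.700000:
  k1 = f(0.000000, -0.700000) = 0.000000
  k2 = f(0.080000, -0.700000) = 0.009520
  k3 = f(0.080000, -0.699238) = 0.009510
  k4 = f(0.160000, -0.698478) = 0.018999
  p ← -0.700000 + (0.16/6)·(k1 + 2k2 + 2k3 + k4) = -0.698478
p(0.16) ≈ -0.6985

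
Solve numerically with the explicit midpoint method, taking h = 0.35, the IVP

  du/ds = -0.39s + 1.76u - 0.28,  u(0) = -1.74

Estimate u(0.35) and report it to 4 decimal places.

-3.2940

Midpoint: k1 = f(s_n, u_n); k2 = f(s_n + h/2, u_n + (h/2)·k1); u_{n+1} = u_n + h·k2.
s=0.000000, u=-1.740000:
  k1 = f(0.000000, -1.740000) = -3.342400
  k2 = f(0.175000, -2.324920) = -4.440109
  u ← -1.740000 + 0.35·(-4.440109) = -3.294038
u(0.35) ≈ -3.2940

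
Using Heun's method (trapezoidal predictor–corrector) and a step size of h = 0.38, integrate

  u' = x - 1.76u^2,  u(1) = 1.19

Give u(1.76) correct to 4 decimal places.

Heun: k1 = f(x_n, u_n); k2 = f(x_n + h, u_n + h·k1); u_{n+1} = u_n + (h/2)·(k1 + k2).
x=1.000000, u=1.190000:
  k1 = f(1.000000, 1.190000) = -1.492336
  k2 = f(1.380000, 0.622912) = 0.697085
  u ← 1.190000 + (0.38/2)·(-1.492336 + 0.697085) = 1.038902
x=1.380000, u=1.038902:
  k1 = f(1.380000, 1.038902) = -0.519600
  k2 = f(1.760000, 0.841454) = 0.513840
  u ← 1.038902 + (0.38/2)·(-0.519600 + 0.513840) = 1.037808
u(1.76) ≈ 1.0378

1.0378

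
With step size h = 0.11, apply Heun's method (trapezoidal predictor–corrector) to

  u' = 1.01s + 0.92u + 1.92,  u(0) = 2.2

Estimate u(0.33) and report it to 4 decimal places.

3.7781

Heun: k1 = f(s_n, u_n); k2 = f(s_n + h, u_n + h·k1); u_{n+1} = u_n + (h/2)·(k1 + k2).
s=0.000000, u=2.200000:
  k1 = f(0.000000, 2.200000) = 3.944000
  k2 = f(0.110000, 2.633840) = 4.454233
  u ← 2.200000 + (0.11/2)·(3.944000 + 4.454233) = 2.661903
s=0.110000, u=2.661903:
  k1 = f(0.110000, 2.661903) = 4.480051
  k2 = f(0.220000, 3.154708) = 5.044532
  u ← 2.661903 + (0.11/2)·(4.480051 + 5.044532) = 3.185755
s=0.220000, u=3.185755:
  k1 = f(0.220000, 3.185755) = 5.073094
  k2 = f(0.330000, 3.743795) = 5.697592
  u ← 3.185755 + (0.11/2)·(5.073094 + 5.697592) = 3.778143
u(0.33) ≈ 3.7781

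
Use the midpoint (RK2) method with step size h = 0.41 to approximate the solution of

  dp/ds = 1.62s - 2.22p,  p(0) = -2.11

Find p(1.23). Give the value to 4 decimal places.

0.3408

Midpoint: k1 = f(s_n, p_n); k2 = f(s_n + h/2, p_n + (h/2)·k1); p_{n+1} = p_n + h·k2.
s=0.000000, p=-2.110000:
  k1 = f(0.000000, -2.110000) = 4.684200
  k2 = f(0.205000, -1.149739) = 2.884521
  p ← -2.110000 + 0.41·2.884521 = -0.927347
s=0.410000, p=-0.927347:
  k1 = f(0.410000, -0.927347) = 2.722909
  k2 = f(0.615000, -0.369150) = 1.815813
  p ← -0.927347 + 0.41·1.815813 = -0.182863
s=0.820000, p=-0.182863:
  k1 = f(0.820000, -0.182863) = 1.734356
  k2 = f(1.025000, 0.172680) = 1.277151
  p ← -0.182863 + 0.41·1.277151 = 0.340769
p(1.23) ≈ 0.3408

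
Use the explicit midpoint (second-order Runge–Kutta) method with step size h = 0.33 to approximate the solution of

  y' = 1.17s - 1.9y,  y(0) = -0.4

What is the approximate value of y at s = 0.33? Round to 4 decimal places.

-0.1641

Midpoint: k1 = f(s_n, y_n); k2 = f(s_n + h/2, y_n + (h/2)·k1); y_{n+1} = y_n + h·k2.
s=0.000000, y=-0.400000:
  k1 = f(0.000000, -0.400000) = 0.760000
  k2 = f(0.165000, -0.274600) = 0.714790
  y ← -0.400000 + 0.33·0.714790 = -0.164119
y(0.33) ≈ -0.1641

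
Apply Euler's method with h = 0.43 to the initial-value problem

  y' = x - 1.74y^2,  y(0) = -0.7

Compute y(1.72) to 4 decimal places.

Euler: y_{n+1} = y_n + h·f(x_n, y_n).
x=0.000000, y=-0.700000: f=-0.852600 → y ← -0.700000 + 0.43·(-0.852600) = -1.066618
x=0.430000, y=-1.066618: f=-1.549553 → y ← -1.066618 + 0.43·(-1.549553) = -1.732926
x=0.860000, y=-1.732926: f=-4.365275 → y ← -1.732926 + 0.43·(-4.365275) = -3.609994
x=1.290000, y=-3.609994: f=-21.385775 → y ← -3.609994 + 0.43·(-21.385775) = -12.805877
y(1.72) ≈ -12.8059

-12.8059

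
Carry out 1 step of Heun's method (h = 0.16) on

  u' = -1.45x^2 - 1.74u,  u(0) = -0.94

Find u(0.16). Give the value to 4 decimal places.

-0.7177

Heun: k1 = f(x_n, u_n); k2 = f(x_n + h, u_n + h·k1); u_{n+1} = u_n + (h/2)·(k1 + k2).
x=0.000000, u=-0.940000:
  k1 = f(0.000000, -0.940000) = 1.635600
  k2 = f(0.160000, -0.678304) = 1.143129
  u ← -0.940000 + (0.16/2)·(1.635600 + 1.143129) = -0.717702
u(0.16) ≈ -0.7177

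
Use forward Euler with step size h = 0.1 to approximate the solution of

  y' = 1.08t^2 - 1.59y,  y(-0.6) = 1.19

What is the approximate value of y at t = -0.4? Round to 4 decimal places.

0.9014

Euler: y_{n+1} = y_n + h·f(t_n, y_n).
t=-0.600000, y=1.190000: f=-1.503300 → y ← 1.190000 + 0.1·(-1.503300) = 1.039670
t=-0.500000, y=1.039670: f=-1.383075 → y ← 1.039670 + 0.1·(-1.383075) = 0.901362
y(-0.4) ≈ 0.9014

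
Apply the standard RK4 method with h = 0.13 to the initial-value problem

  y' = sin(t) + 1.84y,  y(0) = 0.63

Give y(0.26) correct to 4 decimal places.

RK4: k1 = f(t_n, y_n); k2 = f(t_n + h/2, y_n + (h/2)·k1); k3 = f(t_n + h/2, y_n + (h/2)·k2); k4 = f(t_n + h, y_n + h·k3); y_{n+1} = y_n + (h/6)·(k1 + 2k2 + 2k3 + k4).
t=0.000000, y=0.630000:
  k1 = f(0.000000, 0.630000) = 1.159200
  k2 = f(0.065000, 0.705348) = 1.362795
  k3 = f(0.065000, 0.718582) = 1.387144
  k4 = f(0.130000, 0.810329) = 1.620639
  y ← 0.630000 + (0.13/6)·(k1 + 2k2 + 2k3 + k4) = 0.809394
t=0.130000, y=0.809394:
  k1 = f(0.130000, 0.809394) = 1.618919
  k2 = f(0.195000, 0.914624) = 1.876674
  k3 = f(0.195000, 0.931378) = 1.907501
  k4 = f(0.260000, 1.057369) = 2.202640
  y ← 0.809394 + (0.13/6)·(k1 + 2k2 + 2k3 + k4) = 1.056175
y(0.26) ≈ 1.0562

1.0562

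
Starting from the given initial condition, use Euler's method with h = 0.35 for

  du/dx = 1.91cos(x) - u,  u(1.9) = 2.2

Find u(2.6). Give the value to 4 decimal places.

0.3691

Euler: u_{n+1} = u_n + h·f(x_n, u_n).
x=1.900000, u=2.200000: f=-2.817483 → u ← 2.200000 + 0.35·(-2.817483) = 1.213881
x=2.250000, u=1.213881: f=-2.413693 → u ← 1.213881 + 0.35·(-2.413693) = 0.369089
u(2.6) ≈ 0.3691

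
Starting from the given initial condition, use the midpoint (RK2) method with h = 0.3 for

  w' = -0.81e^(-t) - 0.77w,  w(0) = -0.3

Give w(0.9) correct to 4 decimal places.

-0.4719

Midpoint: k1 = f(t_n, w_n); k2 = f(t_n + h/2, w_n + (h/2)·k1); w_{n+1} = w_n + h·k2.
t=0.000000, w=-0.300000:
  k1 = f(0.000000, -0.300000) = -0.579000
  k2 = f(0.150000, -0.386850) = -0.399299
  w ← -0.300000 + 0.3·(-0.399299) = -0.419790
t=0.300000, w=-0.419790:
  k1 = f(0.300000, -0.419790) = -0.276825
  k2 = f(0.450000, -0.461313) = -0.161267
  w ← -0.419790 + 0.3·(-0.161267) = -0.468170
t=0.600000, w=-0.468170:
  k1 = f(0.600000, -0.468170) = -0.084047
  k2 = f(0.750000, -0.480777) = -0.012419
  w ← -0.468170 + 0.3·(-0.012419) = -0.471896
w(0.9) ≈ -0.4719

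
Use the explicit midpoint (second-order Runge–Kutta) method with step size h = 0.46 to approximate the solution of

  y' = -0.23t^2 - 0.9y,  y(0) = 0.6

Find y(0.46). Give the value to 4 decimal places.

Midpoint: k1 = f(t_n, y_n); k2 = f(t_n + h/2, y_n + (h/2)·k1); y_{n+1} = y_n + h·k2.
t=0.000000, y=0.600000:
  k1 = f(0.000000, 0.600000) = -0.540000
  k2 = f(0.230000, 0.475800) = -0.440387
  y ← 0.600000 + 0.46·(-0.440387) = 0.397422
y(0.46) ≈ 0.3974

0.3974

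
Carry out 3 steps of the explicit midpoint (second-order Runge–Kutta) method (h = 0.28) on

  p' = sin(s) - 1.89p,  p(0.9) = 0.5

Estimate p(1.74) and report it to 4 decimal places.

0.5125

Midpoint: k1 = f(s_n, p_n); k2 = f(s_n + h/2, p_n + (h/2)·k1); p_{n+1} = p_n + h·k2.
s=0.900000, p=0.500000:
  k1 = f(0.900000, 0.500000) = -0.161673
  k2 = f(1.040000, 0.477366) = -0.039817
  p ← 0.500000 + 0.28·(-0.039817) = 0.488851
s=1.180000, p=0.488851:
  k1 = f(1.180000, 0.488851) = 0.000677
  k2 = f(1.320000, 0.488946) = 0.044607
  p ← 0.488851 + 0.28·0.044607 = 0.501341
s=1.460000, p=0.501341:
  k1 = f(1.460000, 0.501341) = 0.046333
  k2 = f(1.600000, 0.507828) = 0.039779
  p ← 0.501341 + 0.28·0.039779 = 0.512479
p(1.74) ≈ 0.5125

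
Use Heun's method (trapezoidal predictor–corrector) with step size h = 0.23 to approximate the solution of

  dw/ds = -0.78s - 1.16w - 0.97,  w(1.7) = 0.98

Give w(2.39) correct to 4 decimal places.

-0.7823

Heun: k1 = f(s_n, w_n); k2 = f(s_n + h, w_n + h·k1); w_{n+1} = w_n + (h/2)·(k1 + k2).
s=1.700000, w=0.980000:
  k1 = f(1.700000, 0.980000) = -3.432800
  k2 = f(1.930000, 0.190456) = -2.696329
  w ← 0.980000 + (0.23/2)·(-3.432800 + (-2.696329)) = 0.275150
s=1.930000, w=0.275150:
  k1 = f(1.930000, 0.275150) = -2.794574
  k2 = f(2.160000, -0.367602) = -2.228382
  w ← 0.275150 + (0.23/2)·(-2.794574 + (-2.228382)) = -0.302490
s=2.160000, w=-0.302490:
  k1 = f(2.160000, -0.302490) = -2.303912
  k2 = f(2.390000, -0.832389) = -1.868628
  w ← -0.302490 + (0.23/2)·(-2.303912 + (-1.868628)) = -0.782332
w(2.39) ≈ -0.7823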